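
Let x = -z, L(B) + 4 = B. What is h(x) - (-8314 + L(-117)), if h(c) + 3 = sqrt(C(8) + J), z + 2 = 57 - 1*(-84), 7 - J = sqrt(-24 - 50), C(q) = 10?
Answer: 8432 + sqrt(17 - I*sqrt(74)) ≈ 8436.3 - 1.0131*I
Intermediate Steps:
L(B) = -4 + B
J = 7 - I*sqrt(74) (J = 7 - sqrt(-24 - 50) = 7 - sqrt(-74) = 7 - I*sqrt(74) ≈ 7.0 - 8.6023*I)
z = 139 (z = -2 + (57 - 1*(-84)) = -2 + (57 + 84) = -2 + 141 = 139)
x = -139 (x = -1*139 = -139)
h(c) = -3 + sqrt(17 - I*sqrt(74)) (h(c) = -3 + sqrt(10 + (7 - I*sqrt(74))) = -3 + sqrt(17 - I*sqrt(74)))
h(x) - (-8314 + L(-117)) = (-3 + sqrt(17 - I*sqrt(74))) - (-8314 + (-4 - 117)) = (-3 + sqrt(17 - I*sqrt(74))) - (-8314 - 121) = (-3 + sqrt(17 - I*sqrt(74))) - 1*(-8435) = (-3 + sqrt(17 - I*sqrt(74))) + 8435 = 8432 + sqrt(17 - I*sqrt(74))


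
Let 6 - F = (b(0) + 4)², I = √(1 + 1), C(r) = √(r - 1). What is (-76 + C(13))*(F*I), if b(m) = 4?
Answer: 116*√2*(38 - √3) ≈ 5949.7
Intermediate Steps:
C(r) = √(-1 + r)
I = √2 ≈ 1.4142
F = -58 (F = 6 - (4 + 4)² = 6 - 1*8² = 6 - 1*64 = 6 - 64 = -58)
(-76 + C(13))*(F*I) = (-76 + √(-1 + 13))*(-58*√2) = (-76 + √12)*(-58*√2) = (-76 + 2*√3)*(-58*√2) = -58*√2*(-76 + 2*√3)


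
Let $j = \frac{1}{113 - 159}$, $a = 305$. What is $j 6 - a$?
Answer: $- \frac{7018}{23} \approx -305.13$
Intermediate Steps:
$j = - \frac{1}{46}$ ($j = \frac{1}{-46} = - \frac{1}{46} \approx -0.021739$)
$j 6 - a = \left(- \frac{1}{46}\right) 6 - 305 = - \frac{3}{23} - 305 = - \frac{7018}{23}$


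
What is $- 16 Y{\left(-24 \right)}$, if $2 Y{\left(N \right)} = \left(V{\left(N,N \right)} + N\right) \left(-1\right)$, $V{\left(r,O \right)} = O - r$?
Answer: $-192$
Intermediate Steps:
$Y{\left(N \right)} = - \frac{N}{2}$ ($Y{\left(N \right)} = \frac{\left(\left(N - N\right) + N\right) \left(-1\right)}{2} = \frac{\left(0 + N\right) \left(-1\right)}{2} = \frac{N \left(-1\right)}{2} = \frac{\left(-1\right) N}{2} = - \frac{N}{2}$)
$- 16 Y{\left(-24 \right)} = - 16 \left(\left(- \frac{1}{2}\right) \left(-24\right)\right) = \left(-16\right) 12 = -192$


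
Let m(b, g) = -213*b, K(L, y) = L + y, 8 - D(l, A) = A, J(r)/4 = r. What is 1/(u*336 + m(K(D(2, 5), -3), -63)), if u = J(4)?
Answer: 1/5376 ≈ 0.00018601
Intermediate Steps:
J(r) = 4*r
D(l, A) = 8 - A
u = 16 (u = 4*4 = 16)
1/(u*336 + m(K(D(2, 5), -3), -63)) = 1/(16*336 - 213*((8 - 1*5) - 3)) = 1/(5376 - 213*((8 - 5) - 3)) = 1/(5376 - 213*(3 - 3)) = 1/(5376 - 213*0) = 1/(5376 + 0) = 1/5376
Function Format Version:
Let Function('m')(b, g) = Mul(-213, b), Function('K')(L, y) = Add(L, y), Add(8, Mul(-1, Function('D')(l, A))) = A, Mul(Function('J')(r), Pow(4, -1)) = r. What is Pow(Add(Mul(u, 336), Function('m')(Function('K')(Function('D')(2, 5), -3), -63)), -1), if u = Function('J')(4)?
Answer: Rational(1, 5376) ≈ 0.00018601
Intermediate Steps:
Function('J')(r) = Mul(4, r)
Function('D')(l, A) = Add(8, Mul(-1, A))
u = 16 (u = Mul(4, 4) = 16)
Pow(Add(Mul(u, 336), Function('m')(Function('K')(Function('D')(2, 5), -3), -63)), -1) = Pow(Add(Mul(16, 336), Mul(-213, Add(Add(8, Mul(-1, 5)), -3))), -1) = Pow(Add(5376, Mul(-213, Add(Add(8, -5), -3))), -1) = Pow(Add(5376, Mul(-213, Add(3, -3))), -1) = Pow(Add(5376, Mul(-213, 0)), -1) = Pow(Add(5376, 0), -1) = Pow(5376, -1) = Rational(1, 5376)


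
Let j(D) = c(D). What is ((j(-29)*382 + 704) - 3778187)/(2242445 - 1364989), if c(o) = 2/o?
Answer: -109547771/25446224 ≈ -4.3051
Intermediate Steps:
j(D) = 2/D
((j(-29)*382 + 704) - 3778187)/(2242445 - 1364989) = (((2/(-29))*382 + 704) - 3778187)/(2242445 - 1364989) = (((2*(-1/29))*382 + 704) - 3778187)/877456 = ((-2/29*382 + 704) - 3778187)*(1/877456) = ((-764/29 + 704) - 3778187)*(1/877456) = (19652/29 - 3778187)*(1/877456) = -109547771/29*1/877456 = -109547771/25446224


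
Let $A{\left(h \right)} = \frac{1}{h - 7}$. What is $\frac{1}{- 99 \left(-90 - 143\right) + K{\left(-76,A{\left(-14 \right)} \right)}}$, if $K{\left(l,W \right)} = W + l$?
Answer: $\frac{21}{482810} \approx 4.3495 \cdot 10^{-5}$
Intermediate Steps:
$A{\left(h \right)} = \frac{1}{-7 + h}$
$\frac{1}{- 99 \left(-90 - 143\right) + K{\left(-76,A{\left(-14 \right)} \right)}} = \frac{1}{- 99 \left(-90 - 143\right) - \left(76 - \frac{1}{-7 - 14}\right)} = \frac{1}{\left(-99\right) \left(-233\right) - \left(76 - \frac{1}{-21}\right)} = \frac{1}{23067 - \frac{1597}{21}} = \frac{1}{\frac{482810}{21}} = \frac{21}{482810}$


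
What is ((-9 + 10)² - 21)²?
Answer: 400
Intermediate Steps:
((-9 + 10)² - 21)² = (1² - 21)² = (1 - 21)² = (-20)² = 400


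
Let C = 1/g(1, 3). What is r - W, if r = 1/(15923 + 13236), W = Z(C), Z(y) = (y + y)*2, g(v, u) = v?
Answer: -116635/29159 ≈ -4.0000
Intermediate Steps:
C = 1 (C = 1/1 = 1)
Z(y) = 4*y (Z(y) = (2*y)*2 = 4*y)
W = 4 (W = 4*1 = 4)
r = 1/29159 ≈ 3.4295e-5
r - W = 1/29159 - 1*4 = 1/29159 - 4 = -116635/29159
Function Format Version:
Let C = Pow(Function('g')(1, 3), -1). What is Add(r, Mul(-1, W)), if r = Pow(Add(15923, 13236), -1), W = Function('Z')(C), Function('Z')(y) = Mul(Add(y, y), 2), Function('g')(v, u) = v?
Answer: Rational(-116635, 29159) ≈ -4.0000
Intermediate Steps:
C = 1 (C = Pow(1, -1) = 1)
Function('Z')(y) = Mul(4, y) (Function('Z')(y) = Mul(Mul(2, y), 2) = Mul(4, y))
W = 4 (W = Mul(4, 1) = 4)
r = Rational(1, 29159) (r = Pow(29159, -1) = Rational(1, 29159) ≈ 3.4295e-5)
Add(r, Mul(-1, W)) = Add(Rational(1, 29159), Mul(-1, 4)) = Add(Rational(1, 29159), -4) = Rational(-116635, 29159)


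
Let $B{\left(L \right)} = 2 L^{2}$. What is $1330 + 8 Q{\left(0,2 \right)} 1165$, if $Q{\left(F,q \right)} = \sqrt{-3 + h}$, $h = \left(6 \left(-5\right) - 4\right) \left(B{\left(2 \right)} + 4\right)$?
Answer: $1330 + 9320 i \sqrt{411} \approx 1330.0 + 1.8895 \cdot 10^{5} i$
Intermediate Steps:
$h = -408$ ($h = \left(6 \left(-5\right) - 4\right) \left(2 \cdot 2^{2} + 4\right) = \left(-30 - 4\right) \left(2 \cdot 4 + 4\right) = - 34 \left(8 + 4\right) = \left(-34\right) 12 = -408$)
$Q{\left(F,q \right)} = i \sqrt{411}$ ($Q{\left(F,q \right)} = \sqrt{-3 - 408} = \sqrt{-411} = i \sqrt{411}$)
$1330 + 8 Q{\left(0,2 \right)} 1165 = 1330 + 8 i \sqrt{411} \cdot 1165 = 1330 + 9320 i \sqrt{411}$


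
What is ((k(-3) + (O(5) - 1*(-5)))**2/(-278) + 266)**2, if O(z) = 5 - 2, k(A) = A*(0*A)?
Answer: 1364711364/19321 ≈ 70634.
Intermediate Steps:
k(A) = 0 (k(A) = A*0 = 0)
O(z) = 3
((k(-3) + (O(5) - 1*(-5)))**2/(-278) + 266)**2 = ((0 + (3 - 1*(-5)))**2/(-278) + 266)**2 = ((0 + (3 + 5))**2*(-1/278) + 266)**2 = ((0 + 8)**2*(-1/278) + 266)**2 = (8**2*(-1/278) + 266)**2 = (64*(-1/278) + 266)**2 = (-32/139 + 266)**2 = (36942/139)**2 = 1364711364/19321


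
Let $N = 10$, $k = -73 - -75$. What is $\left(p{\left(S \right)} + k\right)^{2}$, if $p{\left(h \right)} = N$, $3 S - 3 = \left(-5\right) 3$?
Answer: $144$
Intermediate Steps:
$k = 2$ ($k = -73 + 75 = 2$)
$S = -4$ ($S = 1 + \frac{\left(-5\right) 3}{3} = 1 + \frac{1}{3} \left(-15\right) = 1 - 5 = -4$)
$p{\left(h \right)} = 10$
$\left(p{\left(S \right)} + k\right)^{2} = \left(10 + 2\right)^{2} = 12^{2} = 144$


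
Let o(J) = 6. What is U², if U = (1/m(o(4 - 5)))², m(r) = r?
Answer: 1/1296 ≈ 0.00077160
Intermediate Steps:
U = 1/36 (U = (1/6)² = (⅙)² = 1/36 ≈ 0.027778)
U² = (1/36)² = 1/1296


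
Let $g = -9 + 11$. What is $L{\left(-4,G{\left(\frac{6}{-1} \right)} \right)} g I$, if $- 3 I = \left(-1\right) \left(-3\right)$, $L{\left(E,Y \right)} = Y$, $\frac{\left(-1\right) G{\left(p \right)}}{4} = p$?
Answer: $-48$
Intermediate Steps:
$G{\left(p \right)} = - 4 p$
$g = 2$
$I = -1$ ($I = - \frac{\left(-1\right) \left(-3\right)}{3} = \left(- \frac{1}{3}\right) 3 = -1$)
$L{\left(-4,G{\left(\frac{6}{-1} \right)} \right)} g I = - 4 \frac{6}{-1} \cdot 2 \left(-1\right) = - 4 \cdot 6 \left(-1\right) 2 \left(-1\right) = \left(-4\right) \left(-6\right) 2 \left(-1\right) = 24 \cdot 2 \left(-1\right) = 48 \left(-1\right) = -48$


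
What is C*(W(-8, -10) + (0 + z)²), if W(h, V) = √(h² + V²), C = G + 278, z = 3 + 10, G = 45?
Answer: 54587 + 646*√41 ≈ 58723.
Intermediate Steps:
z = 13
C = 323 (C = 45 + 278 = 323)
W(h, V) = √(V² + h²)
C*(W(-8, -10) + (0 + z)²) = 323*(√((-10)² + (-8)²) + (0 + 13)²) = 323*(√(100 + 64) + 13²) = 323*(√164 + 169) = 323*(2*√41 + 169) = 323*(169 + 2*√41) = 54587 + 646*√41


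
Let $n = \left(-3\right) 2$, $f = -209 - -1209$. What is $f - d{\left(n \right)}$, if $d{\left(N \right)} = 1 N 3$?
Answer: $1018$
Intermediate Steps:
$f = 1000$ ($f = -209 + 1209 = 1000$)
$n = -6$
$d{\left(N \right)} = 3 N$ ($d{\left(N \right)} = N 3 = 3 N$)
$f - d{\left(n \right)} = 1000 - 3 \left(-6\right) = 1000 - -18 = 1000 + 18 = 1018$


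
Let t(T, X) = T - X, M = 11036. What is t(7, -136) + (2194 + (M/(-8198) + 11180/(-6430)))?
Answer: 6151399653/2635657 ≈ 2333.9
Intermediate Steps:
t(7, -136) + (2194 + (M/(-8198) + 11180/(-6430))) = (7 - 1*(-136)) + (2194 + (11036/(-8198) + 11180/(-6430))) = (7 + 136) + (2194 + (11036*(-1/8198) + 11180*(-1/6430))) = 143 + (2194 + (-5518/4099 - 1118/643)) = 143 + (2194 - 8130756/2635657) = 143 + 5774500702/2635657 = 6151399653/2635657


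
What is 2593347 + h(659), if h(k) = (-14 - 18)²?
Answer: 2594371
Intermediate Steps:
h(k) = 1024 (h(k) = (-32)² = 1024)
2593347 + h(659) = 2593347 + 1024 = 2594371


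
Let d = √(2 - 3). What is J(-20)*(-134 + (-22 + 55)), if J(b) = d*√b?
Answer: 202*√5 ≈ 451.69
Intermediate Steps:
d = I (d = √(-1) = I ≈ 1.0*I)
J(b) = I*√b
J(-20)*(-134 + (-22 + 55)) = (I*√(-20))*(-134 + (-22 + 55)) = (I*(2*I*√5))*(-134 + 33) = -2*√5*(-101) = 202*√5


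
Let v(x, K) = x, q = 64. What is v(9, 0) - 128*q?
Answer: -8183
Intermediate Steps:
v(9, 0) - 128*q = 9 - 128*64 = 9 - 8192 = -8183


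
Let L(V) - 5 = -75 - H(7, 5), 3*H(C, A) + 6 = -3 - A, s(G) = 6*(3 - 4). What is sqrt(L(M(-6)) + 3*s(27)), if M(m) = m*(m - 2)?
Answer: 5*I*sqrt(30)/3 ≈ 9.1287*I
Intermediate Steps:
s(G) = -6 (s(G) = 6*(-1) = -6)
H(C, A) = -3 - A/3 (H(C, A) = -2 + (-3 - A)/3 = -2 + (-1 - A/3) = -3 - A/3)
M(m) = m*(-2 + m)
L(V) = -196/3 (L(V) = 5 + (-75 - (-3 - 1/3*5)) = 5 + (-75 - (-3 - 5/3)) = 5 + (-75 - 1*(-14/3)) = 5 + (-75 + 14/3) = 5 - 211/3 = -196/3)
sqrt(L(M(-6)) + 3*s(27)) = sqrt(-196/3 + 3*(-6)) = sqrt(-196/3 - 18) = sqrt(-250/3) = 5*I*sqrt(30)/3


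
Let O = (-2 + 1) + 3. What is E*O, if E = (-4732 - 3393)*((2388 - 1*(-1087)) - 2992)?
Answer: -7848750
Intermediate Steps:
O = 2 (O = -1 + 3 = 2)
E = -3924375 (E = -8125*((2388 + 1087) - 2992) = -8125*(3475 - 2992) = -8125*483 = -3924375)
E*O = -3924375*2 = -7848750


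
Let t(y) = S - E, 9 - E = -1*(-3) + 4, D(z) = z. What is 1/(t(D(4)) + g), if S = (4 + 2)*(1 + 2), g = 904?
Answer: 1/920 ≈ 0.0010870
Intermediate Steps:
S = 18 (S = 6*3 = 18)
E = 2 (E = 9 - (-1*(-3) + 4) = 9 - (3 + 4) = 9 - 1*7 = 9 - 7 = 2)
t(y) = 16 (t(y) = 18 - 1*2 = 18 - 2 = 16)
1/(t(D(4)) + g) = 1/(16 + 904) = 1/920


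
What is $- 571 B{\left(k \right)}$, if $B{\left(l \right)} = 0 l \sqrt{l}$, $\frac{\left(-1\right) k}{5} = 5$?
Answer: $0$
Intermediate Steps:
$k = -25$ ($k = \left(-5\right) 5 = -25$)
$B{\left(l \right)} = 0$ ($B{\left(l \right)} = 0 l^{\frac{3}{2}} = 0$)
$- 571 B{\left(k \right)} = \left(-571\right) 0 = 0$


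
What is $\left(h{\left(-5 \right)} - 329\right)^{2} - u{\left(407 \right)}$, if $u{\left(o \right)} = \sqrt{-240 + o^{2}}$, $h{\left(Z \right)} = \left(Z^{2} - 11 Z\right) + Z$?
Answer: $64516 - \sqrt{165409} \approx 64109.0$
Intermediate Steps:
$h{\left(Z \right)} = Z^{2} - 10 Z$
$\left(h{\left(-5 \right)} - 329\right)^{2} - u{\left(407 \right)} = \left(- 5 \left(-10 - 5\right) - 329\right)^{2} - \sqrt{-240 + 407^{2}} = \left(\left(-5\right) \left(-15\right) - 329\right)^{2} - \sqrt{-240 + 165649} = \left(75 - 329\right)^{2} - \sqrt{165409} = \left(-254\right)^{2} - \sqrt{165409} = 64516 - \sqrt{165409}$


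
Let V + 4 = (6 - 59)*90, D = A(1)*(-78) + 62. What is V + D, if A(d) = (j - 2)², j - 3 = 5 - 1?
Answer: -6662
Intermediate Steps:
j = 7 (j = 3 + (5 - 1) = 3 + 4 = 7)
A(d) = 25 (A(d) = (7 - 2)² = 5² = 25)
D = -1888 (D = 25*(-78) + 62 = -1950 + 62 = -1888)
V = -4774 (V = -4 + (6 - 59)*90 = -4 - 53*90 = -4 - 4770 = -4774)
V + D = -4774 - 1888 = -6662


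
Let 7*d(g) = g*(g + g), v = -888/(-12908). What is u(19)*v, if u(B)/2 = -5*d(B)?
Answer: -1602840/22589 ≈ -70.957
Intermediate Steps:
v = 222/3227 (v = -888*(-1/12908) = 222/3227 ≈ 0.068794)
d(g) = 2*g²/7 (d(g) = (g*(g + g))/7 = (g*(2*g))/7 = (2*g²)/7 = 2*g²/7)
u(B) = -20*B²/7 (u(B) = 2*(-10*B²/7) = -20*B²/7)
u(19)*v = -20/7*19²*(222/3227) = -20/7*361*(222/3227) = -7220/7*222/3227 = -1602840/22589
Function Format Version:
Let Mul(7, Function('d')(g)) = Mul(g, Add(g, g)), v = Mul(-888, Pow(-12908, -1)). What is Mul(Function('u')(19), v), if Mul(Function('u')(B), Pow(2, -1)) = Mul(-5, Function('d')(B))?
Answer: Rational(-1602840, 22589) ≈ -70.957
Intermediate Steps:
v = Rational(222, 3227) (v = Mul(-888, Rational(-1, 12908)) = Rational(222, 3227) ≈ 0.068794)
Function('d')(g) = Mul(Rational(2, 7), Pow(g, 2)) (Function('d')(g) = Mul(Rational(1, 7), Mul(g, Add(g, g))) = Mul(Rational(1, 7), Mul(g, Mul(2, g))) = Mul(Rational(1, 7), Mul(2, Pow(g, 2))) = Mul(Rational(2, 7), Pow(g, 2)))
Function('u')(B) = Mul(Rational(-20, 7), Pow(B, 2)) (Function('u')(B) = Mul(2, Mul(-5, Mul(Rational(2, 7), Pow(B, 2)))) = Mul(2, Mul(Rational(-10, 7), Pow(B, 2))) = Mul(Rational(-20, 7), Pow(B, 2)))
Mul(Function('u')(19), v) = Mul(Mul(Rational(-20, 7), Pow(19, 2)), Rational(222, 3227)) = Mul(Mul(Rational(-20, 7), 361), Rational(222, 3227)) = Mul(Rational(-7220, 7), Rational(222, 3227)) = Rational(-1602840, 22589)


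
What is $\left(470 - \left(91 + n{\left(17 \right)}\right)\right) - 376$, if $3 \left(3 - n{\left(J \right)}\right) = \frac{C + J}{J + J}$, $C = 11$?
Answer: $\frac{14}{51} \approx 0.27451$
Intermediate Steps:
$n{\left(J \right)} = 3 - \frac{11 + J}{6 J}$ ($n{\left(J \right)} = 3 - \frac{\left(11 + J\right) \frac{1}{J + J}}{3} = 3 - \frac{\left(11 + J\right) \frac{1}{2 J}}{3} = 3 - \frac{\frac{1}{2} \frac{1}{J} \left(11 + J\right)}{3} = 3 - \frac{11 + J}{6 J}$)
$\left(470 - \left(91 + n{\left(17 \right)}\right)\right) - 376 = \left(470 - \left(91 + \frac{-11 + 17 \cdot 17}{6 \cdot 17}\right)\right) - 376 = \left(470 - \left(91 + \frac{1}{6} \cdot \frac{1}{17} \left(-11 + 289\right)\right)\right) - 376 = \left(470 - \left(91 + \frac{1}{6} \cdot \frac{1}{17} \cdot 278\right)\right) - 376 = \left(470 - \frac{4780}{51}\right) - 376 = \frac{19190}{51} - 376 = \frac{14}{51}$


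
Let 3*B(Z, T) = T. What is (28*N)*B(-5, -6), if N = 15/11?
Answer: -840/11 ≈ -76.364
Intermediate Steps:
B(Z, T) = T/3
N = 15/11 (N = 15*(1/11) = 15/11 ≈ 1.3636)
(28*N)*B(-5, -6) = (28*(15/11))*((⅓)*(-6)) = (420/11)*(-2) = -840/11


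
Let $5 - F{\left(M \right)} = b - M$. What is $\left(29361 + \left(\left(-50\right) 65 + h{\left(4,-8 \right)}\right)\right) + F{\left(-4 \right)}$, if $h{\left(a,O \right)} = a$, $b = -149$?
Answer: $26265$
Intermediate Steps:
$F{\left(M \right)} = 154 + M$ ($F{\left(M \right)} = 5 - \left(-149 - M\right) = 5 + \left(149 + M\right) = 154 + M$)
$\left(29361 + \left(\left(-50\right) 65 + h{\left(4,-8 \right)}\right)\right) + F{\left(-4 \right)} = \left(29361 + \left(\left(-50\right) 65 + 4\right)\right) + \left(154 - 4\right) = \left(29361 + \left(-3250 + 4\right)\right) + 150 = \left(29361 - 3246\right) + 150 = 26115 + 150 = 26265$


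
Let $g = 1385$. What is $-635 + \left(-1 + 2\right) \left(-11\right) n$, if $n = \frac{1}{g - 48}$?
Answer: $- \frac{849006}{1337} \approx -635.01$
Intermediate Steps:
$n = \frac{1}{1337}$ ($n = \frac{1}{1385 - 48} = \frac{1}{1337} \approx 0.00074794$)
$-635 + \left(-1 + 2\right) \left(-11\right) n = -635 + \left(-1 + 2\right) \left(-11\right) \frac{1}{1337} = -635 + 1 \left(-11\right) \frac{1}{1337} = -635 - \frac{11}{1337} = - \frac{849006}{1337}$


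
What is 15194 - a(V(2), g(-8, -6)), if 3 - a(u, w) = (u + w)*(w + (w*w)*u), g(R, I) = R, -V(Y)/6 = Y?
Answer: 30711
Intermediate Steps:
V(Y) = -6*Y
a(u, w) = 3 - (u + w)*(w + u*w**2) (a(u, w) = 3 - (u + w)*(w + (w*w)*u) = 3 - (u + w)*(w + w**2*u) = 3 - (u + w)*(w + u*w**2))
15194 - a(V(2), g(-8, -6)) = 15194 - (3 - 1*(-8)**2 - 1*(-6*2)*(-8) - 1*(-6*2)*(-8)**3 - 1*(-6*2)**2*(-8)**2) = 15194 - (3 - 1*64 - 1*(-12)*(-8) - 1*(-12)*(-512) - 1*(-12)**2*64) = 15194 - (3 - 64 - 96 - 6144 - 1*144*64) = 15194 - (3 - 64 - 96 - 6144 - 9216) = 15194 - 1*(-15517) = 15194 + 15517 = 30711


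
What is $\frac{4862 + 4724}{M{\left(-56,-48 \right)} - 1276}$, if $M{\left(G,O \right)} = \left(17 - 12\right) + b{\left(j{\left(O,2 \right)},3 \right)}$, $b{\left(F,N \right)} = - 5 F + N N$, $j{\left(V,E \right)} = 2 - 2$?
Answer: $- \frac{4793}{631} \approx -7.5959$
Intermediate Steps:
$j{\left(V,E \right)} = 0$ ($j{\left(V,E \right)} = 2 - 2 = 0$)
$b{\left(F,N \right)} = N^{2} - 5 F$ ($b{\left(F,N \right)} = - 5 F + N^{2} = N^{2} - 5 F$)
$M{\left(G,O \right)} = 14$ ($M{\left(G,O \right)} = \left(17 - 12\right) + \left(3^{2} - 0\right) = 5 + \left(9 + 0\right) = 5 + 9 = 14$)
$\frac{4862 + 4724}{M{\left(-56,-48 \right)} - 1276} = \frac{4862 + 4724}{14 - 1276} = \frac{9586}{-1262} = 9586 \left(- \frac{1}{1262}\right) = - \frac{4793}{631}$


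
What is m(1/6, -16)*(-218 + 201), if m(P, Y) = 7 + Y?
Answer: 153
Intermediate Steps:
m(1/6, -16)*(-218 + 201) = (7 - 16)*(-218 + 201) = -9*(-17) = 153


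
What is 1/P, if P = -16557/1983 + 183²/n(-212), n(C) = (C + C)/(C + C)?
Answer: 661/22130710 ≈ 2.9868e-5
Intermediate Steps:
n(C) = 1 (n(C) = (2*C)/((2*C)) = (2*C)*(1/(2*C)) = 1)
P = 22130710/661 (P = -16557/1983 + 183²/1 = -16557*1/1983 + 33489*1 = -5519/661 + 33489 = 22130710/661 ≈ 33481.)
1/P = 1/(22130710/661) = 661/22130710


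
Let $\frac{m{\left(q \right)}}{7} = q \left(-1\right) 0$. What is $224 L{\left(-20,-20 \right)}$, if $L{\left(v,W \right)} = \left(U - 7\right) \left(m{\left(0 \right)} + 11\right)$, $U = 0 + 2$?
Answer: $-12320$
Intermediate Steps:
$m{\left(q \right)} = 0$ ($m{\left(q \right)} = 7 q \left(-1\right) 0 = 7 - q 0 = 7 \cdot 0 = 0$)
$U = 2$
$L{\left(v,W \right)} = -55$ ($L{\left(v,W \right)} = \left(2 - 7\right) \left(0 + 11\right) = \left(-5\right) 11 = -55$)
$224 L{\left(-20,-20 \right)} = 224 \left(-55\right) = -12320$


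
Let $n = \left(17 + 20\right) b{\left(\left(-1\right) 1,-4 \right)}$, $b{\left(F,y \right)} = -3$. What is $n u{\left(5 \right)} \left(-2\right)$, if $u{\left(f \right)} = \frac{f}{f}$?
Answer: $222$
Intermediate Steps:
$u{\left(f \right)} = 1$
$n = -111$ ($n = \left(17 + 20\right) \left(-3\right) = 37 \left(-3\right) = -111$)
$n u{\left(5 \right)} \left(-2\right) = - 111 \cdot 1 \left(-2\right) = \left(-111\right) \left(-2\right) = 222$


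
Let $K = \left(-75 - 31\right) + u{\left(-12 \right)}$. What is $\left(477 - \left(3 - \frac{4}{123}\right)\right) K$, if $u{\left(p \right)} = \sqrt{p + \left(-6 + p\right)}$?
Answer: $- \frac{6180436}{123} + \frac{58306 i \sqrt{30}}{123} \approx -50247.0 + 2596.4 i$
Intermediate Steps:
$u{\left(p \right)} = \sqrt{-6 + 2 p}$
$K = -106 + i \sqrt{30}$ ($K = \left(-75 - 31\right) + \sqrt{-6 + 2 \left(-12\right)} = -106 + \sqrt{-6 - 24} = -106 + \sqrt{-30} = -106 + i \sqrt{30} \approx -106.0 + 5.4772 i$)
$\left(477 - \left(3 - \frac{4}{123}\right)\right) K = \left(477 - \left(3 - \frac{4}{123}\right)\right) \left(-106 + i \sqrt{30}\right) = \left(477 - \frac{365}{123}\right) \left(-106 + i \sqrt{30}\right) = \frac{58306 \left(-106 + i \sqrt{30}\right)}{123} = - \frac{6180436}{123} + \frac{58306 i \sqrt{30}}{123}$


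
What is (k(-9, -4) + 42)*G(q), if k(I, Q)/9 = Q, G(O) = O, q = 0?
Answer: 0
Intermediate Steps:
k(I, Q) = 9*Q
(k(-9, -4) + 42)*G(q) = (9*(-4) + 42)*0 = (-36 + 42)*0 = 6*0 = 0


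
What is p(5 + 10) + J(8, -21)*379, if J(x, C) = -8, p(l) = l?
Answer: -3017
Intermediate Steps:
p(5 + 10) + J(8, -21)*379 = (5 + 10) - 8*379 = 15 - 3032 = -3017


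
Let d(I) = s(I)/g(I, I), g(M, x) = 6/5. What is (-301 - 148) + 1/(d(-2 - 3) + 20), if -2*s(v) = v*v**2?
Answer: -388373/865 ≈ -448.99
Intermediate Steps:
g(M, x) = 6/5 (g(M, x) = 6*(1/5) = 6/5)
s(v) = -v**3/2 (s(v) = -v*v**2/2 = -v**3/2)
d(I) = -5*I**3/12 (d(I) = (-I**3/2)/(6/5) = -I**3/2*(5/6) = -5*I**3/12)
(-301 - 148) + 1/(d(-2 - 3) + 20) = (-301 - 148) + 1/(-5*(-2 - 3)**3/12 + 20) = -449 + 1/(-5/12*(-5)**3 + 20) = -449 + 1/(-5/12*(-125) + 20) = -449 + 1/(625/12 + 20) = -449 + 1/(865/12) = -449 + 12/865 = -388373/865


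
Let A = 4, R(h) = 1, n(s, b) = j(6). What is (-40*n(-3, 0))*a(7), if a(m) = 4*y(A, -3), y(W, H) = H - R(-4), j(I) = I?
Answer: 3840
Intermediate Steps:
n(s, b) = 6
y(W, H) = -1 + H (y(W, H) = H - 1*1 = H - 1 = -1 + H)
a(m) = -16 (a(m) = 4*(-1 - 3) = 4*(-4) = -16)
(-40*n(-3, 0))*a(7) = -40*6*(-16) = -240*(-16) = 3840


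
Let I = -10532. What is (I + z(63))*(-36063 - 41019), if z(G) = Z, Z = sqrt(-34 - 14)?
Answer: 811827624 - 308328*I*sqrt(3) ≈ 8.1183e+8 - 5.3404e+5*I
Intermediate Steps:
Z = 4*I*sqrt(3) (Z = sqrt(-48) = 4*I*sqrt(3) ≈ 6.9282*I)
z(G) = 4*I*sqrt(3)
(I + z(63))*(-36063 - 41019) = (-10532 + 4*I*sqrt(3))*(-36063 - 41019) = (-10532 + 4*I*sqrt(3))*(-77082) = 811827624 - 308328*I*sqrt(3)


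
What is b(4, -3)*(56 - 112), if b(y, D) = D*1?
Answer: 168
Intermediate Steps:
b(y, D) = D
b(4, -3)*(56 - 112) = -3*(56 - 112) = -3*(-56) = 168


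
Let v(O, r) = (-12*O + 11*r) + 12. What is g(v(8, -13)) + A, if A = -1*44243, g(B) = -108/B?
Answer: -10043053/227 ≈ -44243.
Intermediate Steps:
v(O, r) = 12 - 12*O + 11*r
A = -44243
g(v(8, -13)) + A = -108/(12 - 12*8 + 11*(-13)) - 44243 = -108/(12 - 96 - 143) - 44243 = -108/(-227) - 44243 = -108*(-1/227) - 44243 = 108/227 - 44243 = -10043053/227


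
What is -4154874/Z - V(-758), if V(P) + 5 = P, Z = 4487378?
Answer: 1709857270/2243689 ≈ 762.07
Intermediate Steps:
V(P) = -5 + P
-4154874/Z - V(-758) = -4154874/4487378 - (-5 - 758) = -4154874*1/4487378 - 1*(-763) = -2077437/2243689 + 763 = 1709857270/2243689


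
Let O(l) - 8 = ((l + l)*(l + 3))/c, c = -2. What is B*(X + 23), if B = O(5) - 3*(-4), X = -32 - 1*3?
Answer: 240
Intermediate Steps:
X = -35 (X = -32 - 3 = -35)
O(l) = 8 - l*(3 + l) (O(l) = 8 + ((l + l)*(l + 3))/(-2) = 8 + ((2*l)*(3 + l))*(-½) = 8 + (2*l*(3 + l))*(-½) = 8 - l*(3 + l))
B = -20 (B = (8 - 1*5² - 3*5) - 3*(-4) = (8 - 1*25 - 15) + 12 = (8 - 25 - 15) + 12 = -32 + 12 = -20)
B*(X + 23) = -20*(-35 + 23) = -20*(-12) = 240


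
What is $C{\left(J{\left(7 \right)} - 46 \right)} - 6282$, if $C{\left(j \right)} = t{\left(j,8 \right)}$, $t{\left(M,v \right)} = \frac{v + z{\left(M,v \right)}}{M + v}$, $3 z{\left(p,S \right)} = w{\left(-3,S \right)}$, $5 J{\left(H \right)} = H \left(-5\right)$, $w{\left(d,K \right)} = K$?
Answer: $- \frac{848102}{135} \approx -6282.2$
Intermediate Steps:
$J{\left(H \right)} = - H$ ($J{\left(H \right)} = \frac{H \left(-5\right)}{5} = \frac{\left(-5\right) H}{5} = - H$)
$z{\left(p,S \right)} = \frac{S}{3}$
$t{\left(M,v \right)} = \frac{4 v}{3 \left(M + v\right)}$ ($t{\left(M,v \right)} = \frac{v + \frac{v}{3}}{M + v} = \frac{\frac{4}{3} v}{M + v} = \frac{4 v}{3 \left(M + v\right)}$)
$C{\left(j \right)} = \frac{32}{3 \left(8 + j\right)}$ ($C{\left(j \right)} = \frac{4}{3} \cdot 8 \frac{1}{j + 8} = \frac{4}{3} \cdot 8 \frac{1}{8 + j} = \frac{32}{3 \left(8 + j\right)}$)
$C{\left(J{\left(7 \right)} - 46 \right)} - 6282 = \frac{32}{3 \left(8 - 53\right)} - 6282 = \frac{32}{3 \left(-45\right)} - 6282 = \frac{32}{3} \left(- \frac{1}{45}\right) - 6282 = - \frac{32}{135} - 6282 = - \frac{848102}{135}$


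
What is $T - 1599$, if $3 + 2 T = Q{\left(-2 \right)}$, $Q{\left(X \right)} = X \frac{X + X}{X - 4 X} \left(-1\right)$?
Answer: $- \frac{9607}{6} \approx -1601.2$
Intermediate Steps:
$Q{\left(X \right)} = \frac{2 X}{3}$ ($Q{\left(X \right)} = X \frac{2 X}{\left(-3\right) X} \left(-1\right) = X 2 X \left(- \frac{1}{3 X}\right) \left(-1\right) = X \left(- \frac{2}{3}\right) \left(-1\right) = - \frac{2 X}{3} \left(-1\right) = \frac{2 X}{3}$)
$T = - \frac{13}{6}$ ($T = - \frac{3}{2} + \frac{\frac{2}{3} \left(-2\right)}{2} = - \frac{3}{2} + \frac{1}{2} \left(- \frac{4}{3}\right) = - \frac{3}{2} - \frac{2}{3} = - \frac{13}{6} \approx -2.1667$)
$T - 1599 = - \frac{13}{6} - 1599 = - \frac{9607}{6}$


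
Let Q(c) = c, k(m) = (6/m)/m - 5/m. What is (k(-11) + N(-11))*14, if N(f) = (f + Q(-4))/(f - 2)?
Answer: 36512/1573 ≈ 23.212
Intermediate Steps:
k(m) = -5/m + 6/m² (k(m) = 6/m² - 5/m = -5/m + 6/m²)
N(f) = (-4 + f)/(-2 + f) (N(f) = (f - 4)/(f - 2) = (-4 + f)/(-2 + f))
(k(-11) + N(-11))*14 = ((6 - 5*(-11))/(-11)² + (-4 - 11)/(-2 - 11))*14 = ((6 + 55)/121 - 15/(-13))*14 = ((1/121)*61 - 1/13*(-15))*14 = (61/121 + 15/13)*14 = (2608/1573)*14 = 36512/1573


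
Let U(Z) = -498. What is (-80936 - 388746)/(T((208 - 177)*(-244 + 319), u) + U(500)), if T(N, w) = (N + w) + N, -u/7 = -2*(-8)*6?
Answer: -234841/1740 ≈ -134.97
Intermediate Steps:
u = -672 (u = -7*(-2*(-8))*6 = -112*6 = -7*96 = -672)
T(N, w) = w + 2*N
(-80936 - 388746)/(T((208 - 177)*(-244 + 319), u) + U(500)) = (-80936 - 388746)/((-672 + 2*((208 - 177)*(-244 + 319))) - 498) = -469682/((-672 + 2*(31*75)) - 498) = -469682/((-672 + 2*2325) - 498) = -469682/((-672 + 4650) - 498) = -469682/(3978 - 498) = -469682/3480 = -469682*1/3480 = -234841/1740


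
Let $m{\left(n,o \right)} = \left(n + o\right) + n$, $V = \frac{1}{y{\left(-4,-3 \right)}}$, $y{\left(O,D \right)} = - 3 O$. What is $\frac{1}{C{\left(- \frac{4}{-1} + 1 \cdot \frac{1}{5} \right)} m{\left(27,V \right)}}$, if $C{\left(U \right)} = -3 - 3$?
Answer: $- \frac{2}{649} \approx -0.0030817$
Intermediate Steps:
$C{\left(U \right)} = -6$
$V = \frac{1}{12}$ ($V = \frac{1}{\left(-3\right) \left(-4\right)} = \frac{1}{12} \approx 0.083333$)
$m{\left(n,o \right)} = o + 2 n$
$\frac{1}{C{\left(- \frac{4}{-1} + 1 \cdot \frac{1}{5} \right)} m{\left(27,V \right)}} = \frac{1}{\left(-6\right) \left(\frac{1}{12} + 2 \cdot 27\right)} = \frac{1}{\left(-6\right) \left(\frac{1}{12} + 54\right)} = \frac{1}{\left(-6\right) \frac{649}{12}} = \frac{1}{- \frac{649}{2}} = - \frac{2}{649}$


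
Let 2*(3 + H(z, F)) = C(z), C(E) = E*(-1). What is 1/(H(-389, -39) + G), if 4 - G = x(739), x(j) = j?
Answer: -2/1087 ≈ -0.0018399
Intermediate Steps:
G = -735 (G = 4 - 1*739 = 4 - 739 = -735)
C(E) = -E
H(z, F) = -3 - z/2 (H(z, F) = -3 + (-z)/2 = -3 - z/2)
1/(H(-389, -39) + G) = 1/((-3 - ½*(-389)) - 735) = 1/((-3 + 389/2) - 735) = 1/(383/2 - 735) = 1/(-1087/2) = -2/1087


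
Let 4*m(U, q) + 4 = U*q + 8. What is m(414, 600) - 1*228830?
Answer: -166729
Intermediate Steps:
m(U, q) = 1 + U*q/4 (m(U, q) = -1 + (U*q + 8)/4 = -1 + (8 + U*q)/4 = -1 + (2 + U*q/4) = 1 + U*q/4)
m(414, 600) - 1*228830 = (1 + (¼)*414*600) - 1*228830 = (1 + 62100) - 228830 = 62101 - 228830 = -166729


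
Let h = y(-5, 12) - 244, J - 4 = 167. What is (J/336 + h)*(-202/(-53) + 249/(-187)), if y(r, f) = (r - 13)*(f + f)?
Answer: -265624705/158576 ≈ -1675.1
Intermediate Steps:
y(r, f) = 2*f*(-13 + r) (y(r, f) = (-13 + r)*(2*f) = 2*f*(-13 + r))
J = 171 (J = 4 + 167 = 171)
h = -676 (h = 2*12*(-13 - 5) - 244 = 2*12*(-18) - 244 = -432 - 244 = -676)
(J/336 + h)*(-202/(-53) + 249/(-187)) = (171/336 - 676)*(-202/(-53) + 249/(-187)) = (171*(1/336) - 676)*(-202*(-1/53) + 249*(-1/187)) = (57/112 - 676)*(202/53 - 249/187) = -75655/112*24577/9911 = -265624705/158576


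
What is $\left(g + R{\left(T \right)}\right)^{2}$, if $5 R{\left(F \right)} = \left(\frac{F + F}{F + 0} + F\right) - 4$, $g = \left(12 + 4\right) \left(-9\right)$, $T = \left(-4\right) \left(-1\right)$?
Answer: $\frac{515524}{25} \approx 20621.0$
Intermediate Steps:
$T = 4$
$g = -144$ ($g = 16 \left(-9\right) = -144$)
$R{\left(F \right)} = - \frac{2}{5} + \frac{F}{5}$ ($R{\left(F \right)} = \frac{\left(\frac{F + F}{F + 0} + F\right) - 4}{5} = \frac{\left(\frac{2 F}{F} + F\right) - 4}{5} = \frac{\left(2 + F\right) - 4}{5} = \frac{-2 + F}{5} = - \frac{2}{5} + \frac{F}{5}$)
$\left(g + R{\left(T \right)}\right)^{2} = \left(-144 + \left(- \frac{2}{5} + \frac{1}{5} \cdot 4\right)\right)^{2} = \left(-144 + \left(- \frac{2}{5} + \frac{4}{5}\right)\right)^{2} = \left(-144 + \frac{2}{5}\right)^{2} = \left(- \frac{718}{5}\right)^{2} = \frac{515524}{25}$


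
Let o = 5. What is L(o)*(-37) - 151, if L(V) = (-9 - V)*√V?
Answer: -151 + 518*√5 ≈ 1007.3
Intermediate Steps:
L(V) = √V*(-9 - V)
L(o)*(-37) - 151 = (√5*(-9 - 1*5))*(-37) - 151 = (√5*(-9 - 5))*(-37) - 151 = (√5*(-14))*(-37) - 151 = -14*√5*(-37) - 151 = 518*√5 - 151 = -151 + 518*√5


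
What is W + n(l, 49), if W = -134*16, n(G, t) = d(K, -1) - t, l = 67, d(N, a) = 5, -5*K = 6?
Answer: -2188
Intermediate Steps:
K = -6/5 (K = -⅕*6 = -6/5 ≈ -1.2000)
n(G, t) = 5 - t
W = -2144
W + n(l, 49) = -2144 + (5 - 1*49) = -2144 + (5 - 49) = -2144 - 44 = -2188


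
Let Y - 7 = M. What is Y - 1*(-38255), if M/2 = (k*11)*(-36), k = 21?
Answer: 21630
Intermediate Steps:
M = -16632 (M = 2*((21*11)*(-36)) = 2*(231*(-36)) = 2*(-8316) = -16632)
Y = -16625 (Y = 7 - 16632 = -16625)
Y - 1*(-38255) = -16625 - 1*(-38255) = -16625 + 38255 = 21630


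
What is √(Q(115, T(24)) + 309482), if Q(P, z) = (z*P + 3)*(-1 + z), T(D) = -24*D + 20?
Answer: √35922391 ≈ 5993.5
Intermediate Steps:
T(D) = 20 - 24*D
Q(P, z) = (-1 + z)*(3 + P*z) (Q(P, z) = (P*z + 3)*(-1 + z) = (3 + P*z)*(-1 + z) = (-1 + z)*(3 + P*z))
√(Q(115, T(24)) + 309482) = √((-3 + 3*(20 - 24*24) + 115*(20 - 24*24)² - 1*115*(20 - 24*24)) + 309482) = √((-3 + 3*(20 - 576) + 115*(20 - 576)² - 1*115*(20 - 576)) + 309482) = √((-3 + 3*(-556) + 115*(-556)² - 1*115*(-556)) + 309482) = √((-3 - 1668 + 115*309136 + 63940) + 309482) = √((-3 - 1668 + 35550640 + 63940) + 309482) = √(35612909 + 309482) = √35922391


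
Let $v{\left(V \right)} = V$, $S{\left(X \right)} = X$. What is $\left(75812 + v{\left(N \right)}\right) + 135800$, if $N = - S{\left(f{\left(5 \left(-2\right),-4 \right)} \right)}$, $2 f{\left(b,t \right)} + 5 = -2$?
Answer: $\frac{423231}{2} \approx 2.1162 \cdot 10^{5}$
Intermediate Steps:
$f{\left(b,t \right)} = - \frac{7}{2}$ ($f{\left(b,t \right)} = - \frac{5}{2} + \frac{1}{2} \left(-2\right) = - \frac{5}{2} - 1 = - \frac{7}{2}$)
$N = \frac{7}{2}$ ($N = \left(-1\right) \left(- \frac{7}{2}\right) = \frac{7}{2} \approx 3.5$)
$\left(75812 + v{\left(N \right)}\right) + 135800 = \left(75812 + \frac{7}{2}\right) + 135800 = \frac{151631}{2} + 135800 = \frac{423231}{2}$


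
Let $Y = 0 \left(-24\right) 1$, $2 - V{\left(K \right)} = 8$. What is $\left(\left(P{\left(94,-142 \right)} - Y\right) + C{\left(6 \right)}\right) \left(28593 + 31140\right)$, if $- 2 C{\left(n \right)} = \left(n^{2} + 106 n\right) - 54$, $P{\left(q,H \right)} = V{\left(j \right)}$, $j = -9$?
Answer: $-18815895$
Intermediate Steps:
$V{\left(K \right)} = -6$ ($V{\left(K \right)} = 2 - 8 = -6$)
$P{\left(q,H \right)} = -6$
$Y = 0$ ($Y = 0 \cdot 1 = 0$)
$C{\left(n \right)} = 27 - 53 n - \frac{n^{2}}{2}$ ($C{\left(n \right)} = - \frac{\left(n^{2} + 106 n\right) - 54}{2} = - \frac{-54 + n^{2} + 106 n}{2} = 27 - 53 n - \frac{n^{2}}{2}$)
$\left(\left(P{\left(94,-142 \right)} - Y\right) + C{\left(6 \right)}\right) \left(28593 + 31140\right) = \left(\left(-6 - 0\right) - \left(291 + 18\right)\right) \left(28593 + 31140\right) = \left(\left(-6 + 0\right) - 309\right) 59733 = \left(-6 - 309\right) 59733 = \left(-315\right) 59733 = -18815895$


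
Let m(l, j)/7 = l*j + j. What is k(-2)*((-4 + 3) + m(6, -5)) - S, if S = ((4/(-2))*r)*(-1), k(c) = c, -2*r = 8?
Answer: 500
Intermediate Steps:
m(l, j) = 7*j + 7*j*l (m(l, j) = 7*(l*j + j) = 7*(j*l + j) = 7*(j + j*l) = 7*j + 7*j*l)
r = -4 (r = -½*8 = -4)
S = -8 (S = ((4/(-2))*(-4))*(-1) = ((4*(-½))*(-4))*(-1) = -2*(-4)*(-1) = 8*(-1) = -8)
k(-2)*((-4 + 3) + m(6, -5)) - S = -2*((-4 + 3) + 7*(-5)*(1 + 6)) - 1*(-8) = -2*(-1 + 7*(-5)*7) + 8 = -2*(-1 - 245) + 8 = -2*(-246) + 8 = 492 + 8 = 500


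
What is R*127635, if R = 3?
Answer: 382905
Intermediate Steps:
R*127635 = 3*127635 = 382905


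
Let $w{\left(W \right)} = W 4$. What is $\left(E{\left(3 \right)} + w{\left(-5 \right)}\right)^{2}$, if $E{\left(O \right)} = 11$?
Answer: $81$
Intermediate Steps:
$w{\left(W \right)} = 4 W$
$\left(E{\left(3 \right)} + w{\left(-5 \right)}\right)^{2} = \left(11 + 4 \left(-5\right)\right)^{2} = \left(11 - 20\right)^{2} = \left(-9\right)^{2} = 81$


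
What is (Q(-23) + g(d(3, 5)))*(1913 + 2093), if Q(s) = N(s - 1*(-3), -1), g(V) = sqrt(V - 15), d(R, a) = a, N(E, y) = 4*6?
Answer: 96144 + 4006*I*sqrt(10) ≈ 96144.0 + 12668.0*I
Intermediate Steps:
N(E, y) = 24
g(V) = sqrt(-15 + V)
Q(s) = 24
(Q(-23) + g(d(3, 5)))*(1913 + 2093) = (24 + sqrt(-15 + 5))*(1913 + 2093) = (24 + sqrt(-10))*4006 = (24 + I*sqrt(10))*4006 = 96144 + 4006*I*sqrt(10)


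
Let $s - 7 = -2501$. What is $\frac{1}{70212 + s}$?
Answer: $\frac{1}{67718} \approx 1.4767 \cdot 10^{-5}$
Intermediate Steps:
$s = -2494$ ($s = 7 - 2501 = -2494$)
$\frac{1}{70212 + s} = \frac{1}{70212 - 2494} = \frac{1}{67718}$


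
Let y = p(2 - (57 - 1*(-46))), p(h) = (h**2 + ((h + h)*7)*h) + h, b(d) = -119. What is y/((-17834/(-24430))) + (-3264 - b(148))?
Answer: 1839800545/8917 ≈ 2.0633e+5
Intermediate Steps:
p(h) = h + 15*h**2 (p(h) = (h**2 + ((2*h)*7)*h) + h = (h**2 + (14*h)*h) + h = (h**2 + 14*h**2) + h = 15*h**2 + h = h + 15*h**2)
y = 152914 (y = (2 - (57 - 1*(-46)))*(1 + 15*(2 - (57 - 1*(-46)))) = (2 - (57 + 46))*(1 + 15*(2 - (57 + 46))) = (2 - 1*103)*(1 + 15*(2 - 1*103)) = (2 - 103)*(1 + 15*(2 - 103)) = -101*(1 + 15*(-101)) = -101*(1 - 1515) = -101*(-1514) = 152914)
y/((-17834/(-24430))) + (-3264 - b(148)) = 152914/((-17834/(-24430))) + (-3264 - 1*(-119)) = 152914/((-17834*(-1/24430))) + (-3264 + 119) = 152914/(8917/12215) - 3145 = 152914*(12215/8917) - 3145 = 1867844510/8917 - 3145 = 1839800545/8917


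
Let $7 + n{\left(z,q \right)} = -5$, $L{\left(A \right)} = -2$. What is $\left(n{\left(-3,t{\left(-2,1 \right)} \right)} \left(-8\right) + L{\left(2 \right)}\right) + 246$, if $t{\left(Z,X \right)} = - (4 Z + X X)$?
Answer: $340$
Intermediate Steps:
$t{\left(Z,X \right)} = - X^{2} - 4 Z$ ($t{\left(Z,X \right)} = - (4 Z + X^{2}) = - (X^{2} + 4 Z) = - X^{2} - 4 Z$)
$n{\left(z,q \right)} = -12$ ($n{\left(z,q \right)} = -7 - 5 = -12$)
$\left(n{\left(-3,t{\left(-2,1 \right)} \right)} \left(-8\right) + L{\left(2 \right)}\right) + 246 = \left(\left(-12\right) \left(-8\right) - 2\right) + 246 = \left(96 - 2\right) + 246 = 94 + 246 = 340$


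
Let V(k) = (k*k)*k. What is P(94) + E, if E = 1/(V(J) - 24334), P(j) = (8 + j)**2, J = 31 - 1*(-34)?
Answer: 2604027565/250291 ≈ 10404.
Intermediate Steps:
J = 65 (J = 31 + 34 = 65)
V(k) = k**3 (V(k) = k**2*k = k**3)
E = 1/250291 (E = 1/(65**3 - 24334) = 1/(274625 - 24334) = 1/250291 ≈ 3.9954e-6)
P(94) + E = (8 + 94)**2 + 1/250291 = 102**2 + 1/250291 = 10404 + 1/250291 = 2604027565/250291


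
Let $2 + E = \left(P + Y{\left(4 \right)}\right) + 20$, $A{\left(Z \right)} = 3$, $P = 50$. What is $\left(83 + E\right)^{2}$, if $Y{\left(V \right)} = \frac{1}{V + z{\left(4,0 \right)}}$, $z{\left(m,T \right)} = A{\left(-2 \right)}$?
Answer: $\frac{1119364}{49} \approx 22844.0$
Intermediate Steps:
$z{\left(m,T \right)} = 3$
$Y{\left(V \right)} = \frac{1}{3 + V}$ ($Y{\left(V \right)} = \frac{1}{V + 3} = \frac{1}{3 + V}$)
$E = \frac{477}{7}$ ($E = -2 + \left(\left(50 + \frac{1}{3 + 4}\right) + 20\right) = -2 + \left(\left(50 + \frac{1}{7}\right) + 20\right) = -2 + \left(\frac{351}{7} + 20\right) = -2 + \frac{491}{7} = \frac{477}{7} \approx 68.143$)
$\left(83 + E\right)^{2} = \left(83 + \frac{477}{7}\right)^{2} = \left(\frac{1058}{7}\right)^{2} = \frac{1119364}{49}$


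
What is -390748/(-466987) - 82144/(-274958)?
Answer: 4288219668/3776523869 ≈ 1.1355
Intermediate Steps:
-390748/(-466987) - 82144/(-274958) = -390748*(-1/466987) - 82144*(-1/274958) = 390748/466987 + 2416/8087 = 4288219668/3776523869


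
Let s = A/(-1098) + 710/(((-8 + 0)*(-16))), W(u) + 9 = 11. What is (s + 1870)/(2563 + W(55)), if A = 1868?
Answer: 65839439/90123840 ≈ 0.73054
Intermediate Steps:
W(u) = 2 (W(u) = -9 + 11 = 2)
s = 135119/35136 (s = 1868/(-1098) + 710/(((-8 + 0)*(-16))) = 1868*(-1/1098) + 710/((-8*(-16))) = -934/549 + 710/128 = -934/549 + 710*(1/128) = -934/549 + 355/64 = 135119/35136 ≈ 3.8456)
(s + 1870)/(2563 + W(55)) = (135119/35136 + 1870)/(2563 + 2) = (65839439/35136)/2565 = (65839439/35136)*(1/2565) = 65839439/90123840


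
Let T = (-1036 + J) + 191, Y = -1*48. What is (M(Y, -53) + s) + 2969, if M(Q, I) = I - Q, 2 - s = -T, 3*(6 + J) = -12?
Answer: 2111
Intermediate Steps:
Y = -48
J = -10 (J = -6 + (1/3)*(-12) = -6 - 4 = -10)
T = -855 (T = (-1036 - 10) + 191 = -1046 + 191 = -855)
s = -853 (s = 2 - (-1)*(-855) = 2 - 1*855 = 2 - 855 = -853)
(M(Y, -53) + s) + 2969 = ((-53 - 1*(-48)) - 853) + 2969 = ((-53 + 48) - 853) + 2969 = (-5 - 853) + 2969 = -858 + 2969 = 2111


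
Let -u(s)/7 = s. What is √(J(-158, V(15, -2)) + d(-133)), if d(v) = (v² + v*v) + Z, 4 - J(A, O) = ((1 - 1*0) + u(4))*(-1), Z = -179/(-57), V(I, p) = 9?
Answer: √114878598/57 ≈ 188.04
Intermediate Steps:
u(s) = -7*s
Z = 179/57 (Z = -179*(-1/57) = 179/57 ≈ 3.1404)
J(A, O) = -23 (J(A, O) = 4 - ((1 - 1*0) - 7*4)*(-1) = 4 - ((1 + 0) - 28)*(-1) = 4 - (1 - 28)*(-1) = 4 - (-27)*(-1) = 4 - 1*27 = 4 - 27 = -23)
d(v) = 179/57 + 2*v² (d(v) = (v² + v*v) + 179/57 = (v² + v²) + 179/57 = 2*v² + 179/57 = 179/57 + 2*v²)
√(J(-158, V(15, -2)) + d(-133)) = √(-23 + (179/57 + 2*(-133)²)) = √(-23 + (179/57 + 2*17689)) = √(-23 + (179/57 + 35378)) = √(-23 + 2016725/57) = √(2015414/57) = √114878598/57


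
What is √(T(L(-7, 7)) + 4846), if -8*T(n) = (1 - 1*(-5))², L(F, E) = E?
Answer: √19366/2 ≈ 69.581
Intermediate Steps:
T(n) = -9/2 (T(n) = -(1 - 1*(-5))²/8 = -(1 + 5)²/8 = -⅛*6² = -⅛*36 = -9/2)
√(T(L(-7, 7)) + 4846) = √(-9/2 + 4846) = √(9683/2) = √19366/2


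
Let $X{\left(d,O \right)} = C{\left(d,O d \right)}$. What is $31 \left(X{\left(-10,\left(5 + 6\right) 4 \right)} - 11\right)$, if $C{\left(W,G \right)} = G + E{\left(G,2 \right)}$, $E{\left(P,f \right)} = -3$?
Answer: $-14074$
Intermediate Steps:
$C{\left(W,G \right)} = -3 + G$ ($C{\left(W,G \right)} = G - 3 = -3 + G$)
$X{\left(d,O \right)} = -3 + O d$
$31 \left(X{\left(-10,\left(5 + 6\right) 4 \right)} - 11\right) = 31 \left(\left(-3 + \left(5 + 6\right) 4 \left(-10\right)\right) - 11\right) = 31 \left(\left(-3 + 11 \cdot 4 \left(-10\right)\right) - 11\right) = 31 \left(\left(-3 + 44 \left(-10\right)\right) - 11\right) = 31 \left(\left(-3 - 440\right) - 11\right) = 31 \left(-443 - 11\right) = 31 \left(-454\right) = -14074$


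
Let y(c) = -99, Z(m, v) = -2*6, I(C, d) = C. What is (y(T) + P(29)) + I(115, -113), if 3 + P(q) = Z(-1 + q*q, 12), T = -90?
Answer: 1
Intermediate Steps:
Z(m, v) = -12
P(q) = -15 (P(q) = -3 - 12 = -15)
(y(T) + P(29)) + I(115, -113) = (-99 - 15) + 115 = -114 + 115 = 1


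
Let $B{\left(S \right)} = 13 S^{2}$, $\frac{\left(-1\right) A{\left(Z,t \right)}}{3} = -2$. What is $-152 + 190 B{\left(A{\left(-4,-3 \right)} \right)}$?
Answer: $88768$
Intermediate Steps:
$A{\left(Z,t \right)} = 6$ ($A{\left(Z,t \right)} = \left(-3\right) \left(-2\right) = 6$)
$-152 + 190 B{\left(A{\left(-4,-3 \right)} \right)} = -152 + 190 \cdot 13 \cdot 6^{2} = -152 + 190 \cdot 13 \cdot 36 = -152 + 190 \cdot 468 = -152 + 88920 = 88768$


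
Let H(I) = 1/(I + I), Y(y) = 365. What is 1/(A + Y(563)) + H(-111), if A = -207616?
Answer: -207473/46009722 ≈ -0.0045093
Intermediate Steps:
H(I) = 1/(2*I)
1/(A + Y(563)) + H(-111) = 1/(-207616 + 365) + (½)/(-111) = 1/(-207251) + (½)*(-1/111) = -1/207251 - 1/222 = -207473/46009722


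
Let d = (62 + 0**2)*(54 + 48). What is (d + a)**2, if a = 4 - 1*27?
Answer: 39702601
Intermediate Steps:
a = -23 (a = 4 - 27 = -23)
d = 6324 (d = (62 + 0)*102 = 62*102 = 6324)
(d + a)**2 = (6324 - 23)**2 = 6301**2 = 39702601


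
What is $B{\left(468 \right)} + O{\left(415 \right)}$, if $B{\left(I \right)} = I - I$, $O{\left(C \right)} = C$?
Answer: $415$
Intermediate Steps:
$B{\left(I \right)} = 0$
$B{\left(468 \right)} + O{\left(415 \right)} = 0 + 415 = 415$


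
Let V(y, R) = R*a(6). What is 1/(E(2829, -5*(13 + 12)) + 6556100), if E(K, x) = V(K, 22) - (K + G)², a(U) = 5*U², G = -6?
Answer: -1/1409269 ≈ -7.0959e-7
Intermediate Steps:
V(y, R) = 180*R (V(y, R) = R*(5*6²) = R*(5*36) = R*180 = 180*R)
E(K, x) = 3960 - (-6 + K)² (E(K, x) = 180*22 - (K - 6)² = 3960 - (-6 + K)²)
1/(E(2829, -5*(13 + 12)) + 6556100) = 1/((3960 - (-6 + 2829)²) + 6556100) = 1/((3960 - 1*2823²) + 6556100) = 1/((3960 - 1*7969329) + 6556100) = 1/((3960 - 7969329) + 6556100) = 1/(-7965369 + 6556100) = 1/(-1409269) = -1/1409269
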